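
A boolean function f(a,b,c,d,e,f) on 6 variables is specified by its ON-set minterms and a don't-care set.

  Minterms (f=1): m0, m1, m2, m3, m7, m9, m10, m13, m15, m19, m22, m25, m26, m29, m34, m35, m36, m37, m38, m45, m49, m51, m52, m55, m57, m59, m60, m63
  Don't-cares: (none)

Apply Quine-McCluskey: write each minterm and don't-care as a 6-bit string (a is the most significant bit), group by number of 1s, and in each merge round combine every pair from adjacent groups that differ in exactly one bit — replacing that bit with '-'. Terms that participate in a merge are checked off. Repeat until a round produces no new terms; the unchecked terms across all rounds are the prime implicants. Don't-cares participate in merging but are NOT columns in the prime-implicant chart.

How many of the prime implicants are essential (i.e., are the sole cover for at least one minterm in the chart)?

8

size-2^0 implicants → 000000(✓)  000001(✓)  000010(✓)  000011(✓)  000111(✓)  001001(✓)  001010(✓)  001101(✓)  001111(✓)  010011(✓)  010110  011001(✓)  011010(✓)  011101(✓)  100010(✓)  100011(✓)  100100(✓)  100101(✓)  100110(✓)  101101(✓)  110001(✓)  110011(✓)  110100(✓)  110111(✓)  111001(✓)  111011(✓)  111100(✓)  111111(✓)
size-2^1 implicants → -00010(✓)  -00011(✓)  -01101  -10011(✓)  -11001  0-0011(✓)  0-1001(✓)  0-1010  0-1101(✓)  00-001  00-010  00-111  000-11  0000-0(✓)  0000-1(✓)  00000-(✓)  00001-(✓)  001-01(✓)  0011-1  011-01(✓)  1-0011(✓)  1-0100  10-101  100-10  10001-(✓)  1001-0  10010-  11-001(✓)  11-011(✓)  11-100  11-111(✓)  110-11(✓)  1100-1(✓)  111-11(✓)  1110-1(✓)
size-2^2 implicants → --0011  -0001-  0-1-01  0000--  11--11  11-0-1
Unchecked terms (primes): --0011, -0001-, -01101, -11001, 0-1-01, 0-1010, 00-001, 00-010, 00-111, 000-11, 0000--, 0011-1, 010110, 1-0100, 10-101, 100-10, 1001-0, 10010-, 11--11, 11-0-1, 11-100
Minterm coverage:
  m0 ⊆ 0000-- [E]
  m1 ⊆ 00-001,0000--
  m2 ⊆ -0001-,00-010,0000--
  m3 ⊆ --0011,-0001-,000-11,0000--
  m7 ⊆ 00-111,000-11
  m9 ⊆ 0-1-01,00-001
  m10 ⊆ 0-1010,00-010
  m13 ⊆ -01101,0-1-01,0011-1
  m15 ⊆ 00-111,0011-1
  m19 ⊆ --0011 [E]
  m22 ⊆ 010110 [E]
  m25 ⊆ -11001,0-1-01
  m26 ⊆ 0-1010 [E]
  m29 ⊆ 0-1-01 [E]
  m34 ⊆ -0001-,100-10
  m35 ⊆ --0011,-0001-
  m36 ⊆ 1-0100,1001-0,10010-
  m37 ⊆ 10-101,10010-
  m38 ⊆ 100-10,1001-0
  m45 ⊆ -01101,10-101
  m49 ⊆ 11-0-1 [E]
  m51 ⊆ --0011,11--11,11-0-1
  m52 ⊆ 1-0100,11-100
  m55 ⊆ 11--11 [E]
  m57 ⊆ -11001,11-0-1
  m59 ⊆ 11--11,11-0-1
  m60 ⊆ 11-100 [E]
  m63 ⊆ 11--11 [E]
E = {--0011, 0-1-01, 0-1010, 0000--, 010110, 11--11, 11-0-1, 11-100}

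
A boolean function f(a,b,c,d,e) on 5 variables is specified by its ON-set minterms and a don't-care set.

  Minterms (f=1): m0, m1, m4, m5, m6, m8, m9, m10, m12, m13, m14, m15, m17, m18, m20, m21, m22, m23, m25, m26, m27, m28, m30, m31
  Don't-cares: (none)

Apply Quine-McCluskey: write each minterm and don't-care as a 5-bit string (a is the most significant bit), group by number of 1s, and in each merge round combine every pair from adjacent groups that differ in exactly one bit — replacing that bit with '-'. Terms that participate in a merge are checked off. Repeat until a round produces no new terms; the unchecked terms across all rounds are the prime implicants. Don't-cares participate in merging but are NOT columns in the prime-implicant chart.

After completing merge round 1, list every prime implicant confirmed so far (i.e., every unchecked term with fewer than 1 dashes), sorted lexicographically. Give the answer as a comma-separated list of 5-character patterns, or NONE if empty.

NONE

size-2^0 implicants → 00000(✓)  00001(✓)  00100(✓)  00101(✓)  00110(✓)  01000(✓)  01001(✓)  01010(✓)  01100(✓)  01101(✓)  01110(✓)  01111(✓)  10001(✓)  10010(✓)  10100(✓)  10101(✓)  10110(✓)  10111(✓)  11001(✓)  11010(✓)  11011(✓)  11100(✓)  11110(✓)  11111(✓)
size-2^1 implicants → -0001(✓)  -0100(✓)  -0101(✓)  -0110(✓)  -1001(✓)  -1010(✓)  -1100(✓)  -1110(✓)  -1111(✓)  0-000(✓)  0-001(✓)  0-100(✓)  0-101(✓)  0-110(✓)  00-00(✓)  00-01(✓)  0000-(✓)  001-0(✓)  0010-(✓)  01-00(✓)  01-01(✓)  01-10(✓)  010-0(✓)  0100-(✓)  011-0(✓)  011-1(✓)  0110-(✓)  0111-(✓)  1-001(✓)  1-010(✓)  1-100(✓)  1-110(✓)  1-111(✓)  10-01(✓)  10-10(✓)  101-0(✓)  101-1(✓)  1010-(✓)  1011-(✓)  11-10(✓)  11-11(✓)  110-1  1101-(✓)  111-0(✓)  1111-(✓)
size-2^2 implicants → --001  --100(✓)  --110(✓)  -0-01  -01-0(✓)  -010-  -1-10  -11-0(✓)  -111-  0--00(✓)  0--01(✓)  0-00-(✓)  0-1-0(✓)  0-10-(✓)  00-0-(✓)  01--0  01-0-(✓)  011--  1--10  1-1-0(✓)  1-11-  101--  11-1-
size-2^3 implicants → --1-0  0--0-
Unchecked terms (primes): --001, --1-0, -0-01, -010-, -1-10, -111-, 0--0-, 01--0, 011--, 1--10, 1-11-, 101--, 11-1-, 110-1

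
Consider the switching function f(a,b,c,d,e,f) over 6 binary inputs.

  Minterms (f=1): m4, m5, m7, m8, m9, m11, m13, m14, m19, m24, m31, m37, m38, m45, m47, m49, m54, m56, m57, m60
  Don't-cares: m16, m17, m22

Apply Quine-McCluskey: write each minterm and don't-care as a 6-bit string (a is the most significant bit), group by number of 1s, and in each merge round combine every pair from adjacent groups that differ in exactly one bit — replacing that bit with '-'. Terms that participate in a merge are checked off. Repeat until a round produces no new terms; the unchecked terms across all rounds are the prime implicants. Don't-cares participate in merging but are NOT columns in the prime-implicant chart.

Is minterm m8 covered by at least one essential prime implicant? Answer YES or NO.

Round 0: 000100✓ 000101✓ 000111✓ 001000✓ 001001✓ 001011✓ 001101✓ 001110 010000✓ 010001✓ 010011✓ 010110✓ 011000✓ 011111 100101✓ 100110✓ 101101✓ 101111✓ 110001✓ 110110✓ 111000✓ 111001✓ 111100✓
Round 1: -00101✓ -01101✓ -10001 -10110 -11000 0-1000 00-101✓ 0001-1 00010- 001-01 0010-1 00100- 01-000 0100-1 01000- 1-0110 10-101✓ 1011-1 11-001 111-00 11100-
Round 2: -0-101
PIs = {-0-101, -10001, -10110, -11000, 0-1000, 0001-1, 00010-, 001-01, 0010-1, 00100-, 001110, 01-000, 0100-1, 01000-, 011111, 1-0110, 1011-1, 11-001, 111-00, 11100-}
Coverage chart:
  m4: 00010- ←essential
  m5: -0-101,0001-1,00010-
  m7: 0001-1 ←essential
  m8: 0-1000,00100-
  m9: 001-01,0010-1,00100-
  m11: 0010-1 ←essential
  m13: -0-101,001-01
  m14: 001110 ←essential
  m19: 0100-1 ←essential
  m24: -11000,0-1000,01-000
  m31: 011111 ←essential
  m37: -0-101 ←essential
  m38: 1-0110 ←essential
  m45: -0-101,1011-1
  m47: 1011-1 ←essential
  m49: -10001,11-001
  m54: -10110,1-0110
  m56: -11000,111-00,11100-
  m57: 11-001,11100-
  m60: 111-00 ←essential
Essential: -0-101, 0001-1, 00010-, 0010-1, 001110, 0100-1, 011111, 1-0110, 1011-1, 111-00

NO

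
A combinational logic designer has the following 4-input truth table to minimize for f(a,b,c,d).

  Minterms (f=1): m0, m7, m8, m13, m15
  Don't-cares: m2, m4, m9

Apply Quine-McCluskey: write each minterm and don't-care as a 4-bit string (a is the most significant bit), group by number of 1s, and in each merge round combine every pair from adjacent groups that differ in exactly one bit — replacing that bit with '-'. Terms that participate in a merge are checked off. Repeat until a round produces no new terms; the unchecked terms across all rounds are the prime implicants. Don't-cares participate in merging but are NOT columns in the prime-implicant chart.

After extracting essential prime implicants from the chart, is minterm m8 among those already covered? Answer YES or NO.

NO

Round 0: 0000✓ 0010✓ 0100✓ 0111✓ 1000✓ 1001✓ 1101✓ 1111✓
Round 1: -000 -111 0-00 00-0 1-01 100- 11-1
PIs = {-000, -111, 0-00, 00-0, 1-01, 100-, 11-1}
Coverage chart:
  m0: -000,0-00,00-0
  m7: -111 ←essential
  m8: -000,100-
  m13: 1-01,11-1
  m15: -111,11-1
Essential: -111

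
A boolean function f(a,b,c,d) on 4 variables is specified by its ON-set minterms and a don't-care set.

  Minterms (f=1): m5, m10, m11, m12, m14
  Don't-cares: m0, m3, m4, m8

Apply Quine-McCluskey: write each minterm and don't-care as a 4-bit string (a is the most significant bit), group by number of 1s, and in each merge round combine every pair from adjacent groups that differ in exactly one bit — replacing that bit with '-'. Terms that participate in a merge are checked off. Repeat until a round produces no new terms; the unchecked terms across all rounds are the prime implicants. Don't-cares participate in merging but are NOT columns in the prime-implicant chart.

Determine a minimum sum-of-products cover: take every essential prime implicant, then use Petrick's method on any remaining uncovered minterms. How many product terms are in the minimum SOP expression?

Round 0: 0000✓ 0011✓ 0100✓ 0101✓ 1000✓ 1010✓ 1011✓ 1100✓ 1110✓
Round 1: -000✓ -011 -100✓ 0-00✓ 010- 1-00✓ 1-10✓ 10-0✓ 101- 11-0✓
Round 2: --00 1--0
PIs = {--00, -011, 010-, 1--0, 101-}
Coverage chart:
  m5: 010- ←essential
  m10: 1--0,101-
  m11: -011,101-
  m12: --00,1--0
  m14: 1--0 ←essential
Essential: 010-, 1--0
Petrick residual → -011
Min cover (3 terms): b'cd + a'bc' + ad'

3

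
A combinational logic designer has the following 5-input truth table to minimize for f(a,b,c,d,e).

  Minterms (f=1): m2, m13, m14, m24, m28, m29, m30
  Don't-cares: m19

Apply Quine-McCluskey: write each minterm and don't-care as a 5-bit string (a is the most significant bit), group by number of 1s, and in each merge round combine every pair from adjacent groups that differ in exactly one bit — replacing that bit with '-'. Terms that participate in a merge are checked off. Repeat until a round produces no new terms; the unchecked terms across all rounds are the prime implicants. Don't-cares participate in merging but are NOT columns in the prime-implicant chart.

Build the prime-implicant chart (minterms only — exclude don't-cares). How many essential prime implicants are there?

size-2^0 implicants → 00010  01101(✓)  01110(✓)  10011  11000(✓)  11100(✓)  11101(✓)  11110(✓)
size-2^1 implicants → -1101  -1110  11-00  111-0  1110-
Unchecked terms (primes): -1101, -1110, 00010, 10011, 11-00, 111-0, 1110-
Minterm coverage:
  m2 ⊆ 00010 [E]
  m13 ⊆ -1101 [E]
  m14 ⊆ -1110 [E]
  m24 ⊆ 11-00 [E]
  m28 ⊆ 11-00,111-0,1110-
  m29 ⊆ -1101,1110-
  m30 ⊆ -1110,111-0
E = {-1101, -1110, 00010, 11-00}

4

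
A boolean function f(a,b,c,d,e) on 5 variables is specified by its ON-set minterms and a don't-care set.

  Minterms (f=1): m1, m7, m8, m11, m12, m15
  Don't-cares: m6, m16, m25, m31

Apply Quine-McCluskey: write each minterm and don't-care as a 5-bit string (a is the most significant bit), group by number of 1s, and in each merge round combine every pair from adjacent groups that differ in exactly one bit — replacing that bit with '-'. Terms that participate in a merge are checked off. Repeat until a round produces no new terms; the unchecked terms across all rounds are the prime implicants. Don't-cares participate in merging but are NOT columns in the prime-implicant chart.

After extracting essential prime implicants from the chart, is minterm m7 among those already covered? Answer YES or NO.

Round 0: 00001 00110✓ 00111✓ 01000✓ 01011✓ 01100✓ 01111✓ 10000 11001 11111✓
Round 1: -1111 0-111 0011- 01-00 01-11
PIs = {-1111, 0-111, 00001, 0011-, 01-00, 01-11, 10000, 11001}
Coverage chart:
  m1: 00001 ←essential
  m7: 0-111,0011-
  m8: 01-00 ←essential
  m11: 01-11 ←essential
  m12: 01-00 ←essential
  m15: -1111,0-111,01-11
Essential: 00001, 01-00, 01-11

NO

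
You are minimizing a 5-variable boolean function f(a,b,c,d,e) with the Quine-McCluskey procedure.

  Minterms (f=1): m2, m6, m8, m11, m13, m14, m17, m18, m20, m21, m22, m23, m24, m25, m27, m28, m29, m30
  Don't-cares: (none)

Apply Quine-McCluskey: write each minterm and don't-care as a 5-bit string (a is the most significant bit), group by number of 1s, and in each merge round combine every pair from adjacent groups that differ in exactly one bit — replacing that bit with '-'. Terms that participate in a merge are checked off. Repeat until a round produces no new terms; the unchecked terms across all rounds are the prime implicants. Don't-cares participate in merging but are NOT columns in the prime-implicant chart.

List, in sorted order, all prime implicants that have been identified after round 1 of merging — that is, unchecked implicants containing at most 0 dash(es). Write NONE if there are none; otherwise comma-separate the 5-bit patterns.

NONE

Round 0: 00010✓ 00110✓ 01000✓ 01011✓ 01101✓ 01110✓ 10001✓ 10010✓ 10100✓ 10101✓ 10110✓ 10111✓ 11000✓ 11001✓ 11011✓ 11100✓ 11101✓ 11110✓
Round 1: -0010✓ -0110✓ -1000 -1011 -1101 -1110✓ 0-110✓ 00-10✓ 1-001✓ 1-100✓ 1-101✓ 1-110✓ 10-01✓ 10-10✓ 101-0✓ 101-1✓ 1010-✓ 1011-✓ 11-00✓ 11-01✓ 110-1 1100-✓ 111-0✓ 1110-✓
Round 2: --110 -0-10 1--01 1-1-0 1-10- 101-- 11-0-
PIs = {--110, -0-10, -1000, -1011, -1101, 1--01, 1-1-0, 1-10-, 101--, 11-0-, 110-1}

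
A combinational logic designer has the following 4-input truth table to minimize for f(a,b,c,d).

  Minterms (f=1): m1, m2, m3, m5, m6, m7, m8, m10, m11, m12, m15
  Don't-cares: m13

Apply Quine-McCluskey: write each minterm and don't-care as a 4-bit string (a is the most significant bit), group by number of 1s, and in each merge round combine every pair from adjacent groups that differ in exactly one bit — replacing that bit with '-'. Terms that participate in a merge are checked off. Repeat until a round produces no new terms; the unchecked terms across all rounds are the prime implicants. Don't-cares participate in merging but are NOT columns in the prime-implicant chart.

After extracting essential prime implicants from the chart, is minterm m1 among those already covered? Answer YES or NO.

YES

Round 0: 0001✓ 0010✓ 0011✓ 0101✓ 0110✓ 0111✓ 1000✓ 1010✓ 1011✓ 1100✓ 1101✓ 1111✓
Round 1: -010✓ -011✓ -101✓ -111✓ 0-01✓ 0-10✓ 0-11✓ 00-1✓ 001-✓ 01-1✓ 011-✓ 1-00 1-11✓ 10-0 101-✓ 11-1✓ 110-
Round 2: --11 -01- -1-1 0--1 0-1-
PIs = {--11, -01-, -1-1, 0--1, 0-1-, 1-00, 10-0, 110-}
Coverage chart:
  m1: 0--1 ←essential
  m2: -01-,0-1-
  m3: --11,-01-,0--1,0-1-
  m5: -1-1,0--1
  m6: 0-1- ←essential
  m7: --11,-1-1,0--1,0-1-
  m8: 1-00,10-0
  m10: -01-,10-0
  m11: --11,-01-
  m12: 1-00,110-
  m15: --11,-1-1
Essential: 0--1, 0-1-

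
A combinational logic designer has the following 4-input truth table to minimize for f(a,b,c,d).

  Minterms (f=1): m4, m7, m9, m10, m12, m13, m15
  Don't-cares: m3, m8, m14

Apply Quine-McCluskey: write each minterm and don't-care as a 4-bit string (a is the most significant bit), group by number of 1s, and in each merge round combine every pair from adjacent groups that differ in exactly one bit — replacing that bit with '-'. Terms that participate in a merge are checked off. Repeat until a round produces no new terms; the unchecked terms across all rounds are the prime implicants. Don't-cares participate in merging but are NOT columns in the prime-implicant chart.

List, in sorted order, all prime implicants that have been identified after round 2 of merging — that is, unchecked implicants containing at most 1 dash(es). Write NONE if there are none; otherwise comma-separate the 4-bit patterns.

-100, -111, 0-11

[col 0] 0011*, 0100*, 0111*, 1000*, 1001*, 1010*, 1100*, 1101*, 1110*, 1111*
[col 1] -100, -111, 0-11, 1-00*, 1-01*, 1-10*, 10-0*, 100-*, 11-0*, 11-1*, 110-*, 111-*
[col 2] 1--0, 1-0-, 11--
Prime implicants: -100, -111, 0-11, 1--0, 1-0-, 11--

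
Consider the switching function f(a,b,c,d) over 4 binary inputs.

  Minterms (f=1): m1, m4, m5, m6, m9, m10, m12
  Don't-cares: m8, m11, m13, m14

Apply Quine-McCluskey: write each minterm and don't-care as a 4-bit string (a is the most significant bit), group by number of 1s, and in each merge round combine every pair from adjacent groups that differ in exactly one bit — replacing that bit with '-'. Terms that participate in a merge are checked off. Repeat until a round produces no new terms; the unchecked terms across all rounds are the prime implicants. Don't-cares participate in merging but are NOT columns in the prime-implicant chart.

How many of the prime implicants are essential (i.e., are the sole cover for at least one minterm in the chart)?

2

size-2^0 implicants → 0001(✓)  0100(✓)  0101(✓)  0110(✓)  1000(✓)  1001(✓)  1010(✓)  1011(✓)  1100(✓)  1101(✓)  1110(✓)
size-2^1 implicants → -001(✓)  -100(✓)  -101(✓)  -110(✓)  0-01(✓)  01-0(✓)  010-(✓)  1-00(✓)  1-01(✓)  1-10(✓)  10-0(✓)  10-1(✓)  100-(✓)  101-(✓)  11-0(✓)  110-(✓)
size-2^2 implicants → --01  -1-0  -10-  1--0  1-0-  10--
Unchecked terms (primes): --01, -1-0, -10-, 1--0, 1-0-, 10--
Minterm coverage:
  m1 ⊆ --01 [E]
  m4 ⊆ -1-0,-10-
  m5 ⊆ --01,-10-
  m6 ⊆ -1-0 [E]
  m9 ⊆ --01,1-0-,10--
  m10 ⊆ 1--0,10--
  m12 ⊆ -1-0,-10-,1--0,1-0-
E = {--01, -1-0}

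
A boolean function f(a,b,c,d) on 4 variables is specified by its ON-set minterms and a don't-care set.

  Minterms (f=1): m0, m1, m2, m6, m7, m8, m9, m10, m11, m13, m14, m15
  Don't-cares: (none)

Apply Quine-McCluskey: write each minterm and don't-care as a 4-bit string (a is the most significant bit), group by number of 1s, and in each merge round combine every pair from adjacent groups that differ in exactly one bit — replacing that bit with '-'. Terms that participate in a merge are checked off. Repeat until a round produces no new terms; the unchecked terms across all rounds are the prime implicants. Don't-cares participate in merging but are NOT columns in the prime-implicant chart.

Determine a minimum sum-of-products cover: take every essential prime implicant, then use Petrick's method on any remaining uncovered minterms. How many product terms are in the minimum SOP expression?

size-2^0 implicants → 0000(✓)  0001(✓)  0010(✓)  0110(✓)  0111(✓)  1000(✓)  1001(✓)  1010(✓)  1011(✓)  1101(✓)  1110(✓)  1111(✓)
size-2^1 implicants → -000(✓)  -001(✓)  -010(✓)  -110(✓)  -111(✓)  0-10(✓)  00-0(✓)  000-(✓)  011-(✓)  1-01(✓)  1-10(✓)  1-11(✓)  10-0(✓)  10-1(✓)  100-(✓)  101-(✓)  11-1(✓)  111-(✓)
size-2^2 implicants → --10  -0-0  -00-  -11-  1--1  1-1-  10--
Unchecked terms (primes): --10, -0-0, -00-, -11-, 1--1, 1-1-, 10--
Minterm coverage:
  m0 ⊆ -0-0,-00-
  m1 ⊆ -00- [E]
  m2 ⊆ --10,-0-0
  m6 ⊆ --10,-11-
  m7 ⊆ -11- [E]
  m8 ⊆ -0-0,-00-,10--
  m9 ⊆ -00-,1--1,10--
  m10 ⊆ --10,-0-0,1-1-,10--
  m11 ⊆ 1--1,1-1-,10--
  m13 ⊆ 1--1 [E]
  m14 ⊆ --10,-11-,1-1-
  m15 ⊆ -11-,1--1,1-1-
E = {-00-, -11-, 1--1}
Petrick residual → --10
Cover = cd' + b'c' + bc + ad  |cover|=4

4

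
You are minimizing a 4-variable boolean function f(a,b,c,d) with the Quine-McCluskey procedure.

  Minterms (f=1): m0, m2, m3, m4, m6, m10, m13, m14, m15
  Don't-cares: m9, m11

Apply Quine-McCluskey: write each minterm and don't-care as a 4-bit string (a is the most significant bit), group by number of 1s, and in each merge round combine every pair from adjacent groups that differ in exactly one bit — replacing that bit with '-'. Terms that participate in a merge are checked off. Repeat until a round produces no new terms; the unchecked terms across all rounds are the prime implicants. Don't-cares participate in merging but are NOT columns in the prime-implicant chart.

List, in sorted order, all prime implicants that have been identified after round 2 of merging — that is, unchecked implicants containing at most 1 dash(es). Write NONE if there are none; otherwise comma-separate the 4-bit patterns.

NONE

size-2^0 implicants → 0000(✓)  0010(✓)  0011(✓)  0100(✓)  0110(✓)  1001(✓)  1010(✓)  1011(✓)  1101(✓)  1110(✓)  1111(✓)
size-2^1 implicants → -010(✓)  -011(✓)  -110(✓)  0-00(✓)  0-10(✓)  00-0(✓)  001-(✓)  01-0(✓)  1-01(✓)  1-10(✓)  1-11(✓)  10-1(✓)  101-(✓)  11-1(✓)  111-(✓)
size-2^2 implicants → --10  -01-  0--0  1--1  1-1-
Unchecked terms (primes): --10, -01-, 0--0, 1--1, 1-1-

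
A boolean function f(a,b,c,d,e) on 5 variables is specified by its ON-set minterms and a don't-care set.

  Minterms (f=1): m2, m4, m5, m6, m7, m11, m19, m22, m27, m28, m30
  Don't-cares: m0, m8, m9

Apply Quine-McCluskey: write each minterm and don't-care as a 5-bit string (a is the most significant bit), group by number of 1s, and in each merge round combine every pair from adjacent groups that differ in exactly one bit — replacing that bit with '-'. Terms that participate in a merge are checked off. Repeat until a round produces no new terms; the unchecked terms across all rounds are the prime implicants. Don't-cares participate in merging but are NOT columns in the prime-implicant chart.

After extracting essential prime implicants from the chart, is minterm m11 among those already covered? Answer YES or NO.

NO

Round 0: 00000✓ 00010✓ 00100✓ 00101✓ 00110✓ 00111✓ 01000✓ 01001✓ 01011✓ 10011✓ 10110✓ 11011✓ 11100✓ 11110✓
Round 1: -0110 -1011 0-000 00-00✓ 00-10✓ 000-0✓ 001-0✓ 001-1✓ 0010-✓ 0011-✓ 010-1 0100- 1-011 1-110 111-0
Round 2: 00--0 001--
PIs = {-0110, -1011, 0-000, 00--0, 001--, 010-1, 0100-, 1-011, 1-110, 111-0}
Coverage chart:
  m2: 00--0 ←essential
  m4: 00--0,001--
  m5: 001-- ←essential
  m6: -0110,00--0,001--
  m7: 001-- ←essential
  m11: -1011,010-1
  m19: 1-011 ←essential
  m22: -0110,1-110
  m27: -1011,1-011
  m28: 111-0 ←essential
  m30: 1-110,111-0
Essential: 00--0, 001--, 1-011, 111-0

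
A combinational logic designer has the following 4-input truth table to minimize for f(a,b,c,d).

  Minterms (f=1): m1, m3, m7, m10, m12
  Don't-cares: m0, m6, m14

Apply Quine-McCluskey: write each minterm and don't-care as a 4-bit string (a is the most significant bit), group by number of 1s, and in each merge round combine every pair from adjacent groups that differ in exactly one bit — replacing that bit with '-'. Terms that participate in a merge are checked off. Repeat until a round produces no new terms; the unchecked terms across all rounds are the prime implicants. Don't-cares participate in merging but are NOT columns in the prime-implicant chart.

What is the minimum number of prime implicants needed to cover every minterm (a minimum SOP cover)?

4

[col 0] 0000*, 0001*, 0011*, 0110*, 0111*, 1010*, 1100*, 1110*
[col 1] -110, 0-11, 00-1, 000-, 011-, 1-10, 11-0
Prime implicants: -110, 0-11, 00-1, 000-, 011-, 1-10, 11-0
PI chart (minterm → PIs covering it):
  1 | 00-1,000-
  3 | 0-11,00-1
  7 | 0-11,011-
  10 | 1-10  (sole → essential)
  12 | 11-0  (sole → essential)
Essential prime implicants: 1-10, 11-0
Petrick residual → 0-11, 00-1
Minimum SOP uses 4 PIs: a'cd + a'b'd + acd' + abd'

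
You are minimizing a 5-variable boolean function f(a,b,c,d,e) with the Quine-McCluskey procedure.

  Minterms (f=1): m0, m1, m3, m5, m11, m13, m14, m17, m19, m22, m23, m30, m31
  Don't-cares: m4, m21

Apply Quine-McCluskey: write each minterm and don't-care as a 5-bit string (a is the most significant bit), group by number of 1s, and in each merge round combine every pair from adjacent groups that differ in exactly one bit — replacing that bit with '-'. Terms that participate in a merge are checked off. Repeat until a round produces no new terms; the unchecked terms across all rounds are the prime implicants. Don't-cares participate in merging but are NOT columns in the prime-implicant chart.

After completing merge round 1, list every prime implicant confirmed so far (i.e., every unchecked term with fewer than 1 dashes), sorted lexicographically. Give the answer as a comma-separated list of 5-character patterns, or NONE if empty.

[col 0] 00000*, 00001*, 00011*, 00100*, 00101*, 01011*, 01101*, 01110*, 10001*, 10011*, 10101*, 10110*, 10111*, 11110*, 11111*
[col 1] -0001*, -0011*, -0101*, -1110, 0-011, 0-101, 00-00*, 00-01*, 000-1*, 0000-*, 0010-*, 1-110*, 1-111*, 10-01*, 10-11*, 100-1*, 101-1*, 1011-*, 1111-*
[col 2] -0-01, -00-1, 00-0-, 1-11-, 10--1
Prime implicants: -0-01, -00-1, -1110, 0-011, 0-101, 00-0-, 1-11-, 10--1

NONE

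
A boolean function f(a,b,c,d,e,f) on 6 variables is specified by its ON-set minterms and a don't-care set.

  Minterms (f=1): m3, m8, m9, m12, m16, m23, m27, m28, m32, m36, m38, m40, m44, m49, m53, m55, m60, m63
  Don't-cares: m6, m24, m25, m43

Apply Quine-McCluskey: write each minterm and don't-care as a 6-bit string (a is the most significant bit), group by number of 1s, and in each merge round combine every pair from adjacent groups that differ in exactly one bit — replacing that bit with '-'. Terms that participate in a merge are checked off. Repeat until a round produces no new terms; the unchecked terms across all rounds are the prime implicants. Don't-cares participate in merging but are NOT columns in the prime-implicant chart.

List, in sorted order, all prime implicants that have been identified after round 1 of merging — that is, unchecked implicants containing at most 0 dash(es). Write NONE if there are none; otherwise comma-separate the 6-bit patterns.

000011, 101011

size-2^0 implicants → 000011  000110(✓)  001000(✓)  001001(✓)  001100(✓)  010000(✓)  010111(✓)  011000(✓)  011001(✓)  011011(✓)  011100(✓)  100000(✓)  100100(✓)  100110(✓)  101000(✓)  101011  101100(✓)  110001(✓)  110101(✓)  110111(✓)  111100(✓)  111111(✓)
size-2^1 implicants → -00110  -01000(✓)  -01100(✓)  -10111  -11100(✓)  0-1000(✓)  0-1001(✓)  0-1100(✓)  001-00(✓)  00100-(✓)  01-000  011-00(✓)  0110-1  01100-(✓)  1-1100(✓)  10-000(✓)  10-100(✓)  100-00(✓)  1001-0  101-00(✓)  11-111  110-01  1101-1
size-2^2 implicants → --1100  -01-00  0-1-00  0-100-  10--00
Unchecked terms (primes): --1100, -00110, -01-00, -10111, 0-1-00, 0-100-, 000011, 01-000, 0110-1, 10--00, 1001-0, 101011, 11-111, 110-01, 1101-1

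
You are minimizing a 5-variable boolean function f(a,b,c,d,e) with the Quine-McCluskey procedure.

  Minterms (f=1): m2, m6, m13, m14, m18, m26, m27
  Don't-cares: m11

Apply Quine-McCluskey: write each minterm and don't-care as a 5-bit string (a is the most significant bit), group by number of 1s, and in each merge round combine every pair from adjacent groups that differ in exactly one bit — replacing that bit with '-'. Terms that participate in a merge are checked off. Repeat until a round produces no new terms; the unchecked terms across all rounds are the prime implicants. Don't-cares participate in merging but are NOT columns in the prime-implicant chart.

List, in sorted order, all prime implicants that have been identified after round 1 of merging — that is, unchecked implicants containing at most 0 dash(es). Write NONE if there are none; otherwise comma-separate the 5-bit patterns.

size-2^0 implicants → 00010(✓)  00110(✓)  01011(✓)  01101  01110(✓)  10010(✓)  11010(✓)  11011(✓)
size-2^1 implicants → -0010  -1011  0-110  00-10  1-010  1101-
Unchecked terms (primes): -0010, -1011, 0-110, 00-10, 01101, 1-010, 1101-

01101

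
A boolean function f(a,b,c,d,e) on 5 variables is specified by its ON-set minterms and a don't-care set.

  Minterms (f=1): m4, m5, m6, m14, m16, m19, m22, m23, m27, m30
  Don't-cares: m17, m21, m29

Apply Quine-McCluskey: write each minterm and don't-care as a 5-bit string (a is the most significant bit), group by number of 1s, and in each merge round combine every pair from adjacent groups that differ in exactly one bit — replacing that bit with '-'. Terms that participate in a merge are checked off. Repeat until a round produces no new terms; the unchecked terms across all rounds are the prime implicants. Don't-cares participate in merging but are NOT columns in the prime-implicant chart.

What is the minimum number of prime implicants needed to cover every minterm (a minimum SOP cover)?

Round 0: 00100✓ 00101✓ 00110✓ 01110✓ 10000✓ 10001✓ 10011✓ 10101✓ 10110✓ 10111✓ 11011✓ 11101✓ 11110✓
Round 1: -0101 -0110✓ -1110✓ 0-110✓ 001-0 0010- 1-011 1-101 1-110✓ 10-01✓ 10-11✓ 100-1✓ 1000- 101-1✓ 1011-
Round 2: --110 10--1
PIs = {--110, -0101, 001-0, 0010-, 1-011, 1-101, 10--1, 1000-, 1011-}
Coverage chart:
  m4: 001-0,0010-
  m5: -0101,0010-
  m6: --110,001-0
  m14: --110 ←essential
  m16: 1000- ←essential
  m19: 1-011,10--1
  m22: --110,1011-
  m23: 10--1,1011-
  m27: 1-011 ←essential
  m30: --110 ←essential
Essential: --110, 1-011, 1000-
Petrick residual → 0010-, 10--1
Min cover (5 terms): cde' + a'b'cd' + ac'de + ab'e + ab'c'd'

5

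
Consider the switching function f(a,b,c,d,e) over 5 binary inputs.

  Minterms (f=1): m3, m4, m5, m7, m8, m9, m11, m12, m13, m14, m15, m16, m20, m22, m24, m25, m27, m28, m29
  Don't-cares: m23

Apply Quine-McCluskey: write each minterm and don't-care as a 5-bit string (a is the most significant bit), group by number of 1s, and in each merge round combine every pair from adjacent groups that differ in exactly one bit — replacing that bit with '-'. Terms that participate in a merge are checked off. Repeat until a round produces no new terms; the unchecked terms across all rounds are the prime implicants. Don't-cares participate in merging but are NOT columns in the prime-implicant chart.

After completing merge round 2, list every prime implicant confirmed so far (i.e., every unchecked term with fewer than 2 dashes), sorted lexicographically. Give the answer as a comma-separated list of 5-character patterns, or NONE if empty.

-0111, 101-0, 1011-

size-2^0 implicants → 00011(✓)  00100(✓)  00101(✓)  00111(✓)  01000(✓)  01001(✓)  01011(✓)  01100(✓)  01101(✓)  01110(✓)  01111(✓)  10000(✓)  10100(✓)  10110(✓)  10111(✓)  11000(✓)  11001(✓)  11011(✓)  11100(✓)  11101(✓)
size-2^1 implicants → -0100(✓)  -0111  -1000(✓)  -1001(✓)  -1011(✓)  -1100(✓)  -1101(✓)  0-011(✓)  0-100(✓)  0-101(✓)  0-111(✓)  00-11(✓)  001-1(✓)  0010-(✓)  01-00(✓)  01-01(✓)  01-11(✓)  010-1(✓)  0100-(✓)  011-0(✓)  011-1(✓)  0110-(✓)  0111-(✓)  1-000(✓)  1-100(✓)  10-00(✓)  101-0  1011-  11-00(✓)  11-01(✓)  110-1(✓)  1100-(✓)  1110-(✓)
size-2^2 implicants → --100  -1-00(✓)  -1-01(✓)  -10-1  -100-(✓)  -110-(✓)  0--11  0-1-1  0-10-  01--1  01-0-(✓)  011--  1--00  11-0-(✓)
size-2^3 implicants → -1-0-
Unchecked terms (primes): --100, -0111, -1-0-, -10-1, 0--11, 0-1-1, 0-10-, 01--1, 011--, 1--00, 101-0, 1011-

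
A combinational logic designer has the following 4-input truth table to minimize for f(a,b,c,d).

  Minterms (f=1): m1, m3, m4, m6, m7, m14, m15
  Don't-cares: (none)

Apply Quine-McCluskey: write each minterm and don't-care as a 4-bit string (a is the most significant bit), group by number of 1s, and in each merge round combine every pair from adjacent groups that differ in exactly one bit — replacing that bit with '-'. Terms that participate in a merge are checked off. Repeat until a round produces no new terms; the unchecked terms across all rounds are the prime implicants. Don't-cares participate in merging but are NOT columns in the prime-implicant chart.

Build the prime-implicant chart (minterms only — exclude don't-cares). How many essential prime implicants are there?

3

Round 0: 0001✓ 0011✓ 0100✓ 0110✓ 0111✓ 1110✓ 1111✓
Round 1: -110✓ -111✓ 0-11 00-1 01-0 011-✓ 111-✓
Round 2: -11-
PIs = {-11-, 0-11, 00-1, 01-0}
Coverage chart:
  m1: 00-1 ←essential
  m3: 0-11,00-1
  m4: 01-0 ←essential
  m6: -11-,01-0
  m7: -11-,0-11
  m14: -11- ←essential
  m15: -11- ←essential
Essential: -11-, 00-1, 01-0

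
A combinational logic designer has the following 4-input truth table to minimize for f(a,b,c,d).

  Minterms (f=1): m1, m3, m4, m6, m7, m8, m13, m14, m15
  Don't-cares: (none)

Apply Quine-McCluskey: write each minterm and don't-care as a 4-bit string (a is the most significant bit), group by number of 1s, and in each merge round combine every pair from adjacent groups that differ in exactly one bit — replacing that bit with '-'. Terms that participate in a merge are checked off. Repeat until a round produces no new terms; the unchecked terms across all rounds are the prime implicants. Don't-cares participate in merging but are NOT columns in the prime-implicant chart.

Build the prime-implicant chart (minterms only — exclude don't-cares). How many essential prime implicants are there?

5

Round 0: 0001✓ 0011✓ 0100✓ 0110✓ 0111✓ 1000 1101✓ 1110✓ 1111✓
Round 1: -110✓ -111✓ 0-11 00-1 01-0 011-✓ 11-1 111-✓
Round 2: -11-
PIs = {-11-, 0-11, 00-1, 01-0, 1000, 11-1}
Coverage chart:
  m1: 00-1 ←essential
  m3: 0-11,00-1
  m4: 01-0 ←essential
  m6: -11-,01-0
  m7: -11-,0-11
  m8: 1000 ←essential
  m13: 11-1 ←essential
  m14: -11- ←essential
  m15: -11-,11-1
Essential: -11-, 00-1, 01-0, 1000, 11-1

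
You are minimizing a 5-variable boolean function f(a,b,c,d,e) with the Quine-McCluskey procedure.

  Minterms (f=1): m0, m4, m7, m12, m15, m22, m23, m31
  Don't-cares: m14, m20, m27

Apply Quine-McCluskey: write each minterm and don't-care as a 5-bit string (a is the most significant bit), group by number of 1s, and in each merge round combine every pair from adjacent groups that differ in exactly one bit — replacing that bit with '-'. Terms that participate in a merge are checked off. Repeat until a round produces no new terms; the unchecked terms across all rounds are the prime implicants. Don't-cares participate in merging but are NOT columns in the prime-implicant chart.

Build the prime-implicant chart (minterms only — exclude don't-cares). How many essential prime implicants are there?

Round 0: 00000✓ 00100✓ 00111✓ 01100✓ 01110✓ 01111✓ 10100✓ 10110✓ 10111✓ 11011✓ 11111✓
Round 1: -0100 -0111✓ -1111✓ 0-100 0-111✓ 00-00 011-0 0111- 1-111✓ 101-0 1011- 11-11
Round 2: --111
PIs = {--111, -0100, 0-100, 00-00, 011-0, 0111-, 101-0, 1011-, 11-11}
Coverage chart:
  m0: 00-00 ←essential
  m4: -0100,0-100,00-00
  m7: --111 ←essential
  m12: 0-100,011-0
  m15: --111,0111-
  m22: 101-0,1011-
  m23: --111,1011-
  m31: --111,11-11
Essential: --111, 00-00

2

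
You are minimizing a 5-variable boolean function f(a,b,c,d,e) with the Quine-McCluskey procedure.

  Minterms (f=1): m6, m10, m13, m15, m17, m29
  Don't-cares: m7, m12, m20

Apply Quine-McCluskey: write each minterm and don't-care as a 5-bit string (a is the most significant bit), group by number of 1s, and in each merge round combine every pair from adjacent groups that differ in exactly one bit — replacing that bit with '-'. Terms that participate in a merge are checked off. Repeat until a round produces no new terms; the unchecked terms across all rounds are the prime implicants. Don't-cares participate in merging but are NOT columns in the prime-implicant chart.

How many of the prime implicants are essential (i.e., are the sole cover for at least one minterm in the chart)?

4

size-2^0 implicants → 00110(✓)  00111(✓)  01010  01100(✓)  01101(✓)  01111(✓)  10001  10100  11101(✓)
size-2^1 implicants → -1101  0-111  0011-  011-1  0110-
Unchecked terms (primes): -1101, 0-111, 0011-, 01010, 011-1, 0110-, 10001, 10100
Minterm coverage:
  m6 ⊆ 0011- [E]
  m10 ⊆ 01010 [E]
  m13 ⊆ -1101,011-1,0110-
  m15 ⊆ 0-111,011-1
  m17 ⊆ 10001 [E]
  m29 ⊆ -1101 [E]
E = {-1101, 0011-, 01010, 10001}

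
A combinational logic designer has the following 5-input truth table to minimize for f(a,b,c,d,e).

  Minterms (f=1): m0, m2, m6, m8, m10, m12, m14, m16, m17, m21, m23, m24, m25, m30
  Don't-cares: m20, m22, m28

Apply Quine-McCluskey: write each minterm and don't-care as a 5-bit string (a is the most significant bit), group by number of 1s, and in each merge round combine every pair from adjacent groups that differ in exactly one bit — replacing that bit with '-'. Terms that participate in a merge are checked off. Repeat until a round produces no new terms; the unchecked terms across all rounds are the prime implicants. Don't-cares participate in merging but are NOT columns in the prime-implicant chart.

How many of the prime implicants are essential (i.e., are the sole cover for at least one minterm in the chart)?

2

size-2^0 implicants → 00000(✓)  00010(✓)  00110(✓)  01000(✓)  01010(✓)  01100(✓)  01110(✓)  10000(✓)  10001(✓)  10100(✓)  10101(✓)  10110(✓)  10111(✓)  11000(✓)  11001(✓)  11100(✓)  11110(✓)
size-2^1 implicants → -0000(✓)  -0110(✓)  -1000(✓)  -1100(✓)  -1110(✓)  0-000(✓)  0-010(✓)  0-110(✓)  00-10(✓)  000-0(✓)  01-00(✓)  01-10(✓)  010-0(✓)  011-0(✓)  1-000(✓)  1-001(✓)  1-100(✓)  1-110(✓)  10-00(✓)  10-01(✓)  1000-(✓)  101-0(✓)  101-1(✓)  1010-(✓)  1011-(✓)  11-00(✓)  1100-(✓)  111-0(✓)
size-2^2 implicants → --000  --110  -1-00  -11-0  0--10  0-0-0  01--0  1--00  1-00-  1-1-0  10-0-  101--
Unchecked terms (primes): --000, --110, -1-00, -11-0, 0--10, 0-0-0, 01--0, 1--00, 1-00-, 1-1-0, 10-0-, 101--
Minterm coverage:
  m0 ⊆ --000,0-0-0
  m2 ⊆ 0--10,0-0-0
  m6 ⊆ --110,0--10
  m8 ⊆ --000,-1-00,0-0-0,01--0
  m10 ⊆ 0--10,0-0-0,01--0
  m12 ⊆ -1-00,-11-0,01--0
  m14 ⊆ --110,-11-0,0--10,01--0
  m16 ⊆ --000,1--00,1-00-,10-0-
  m17 ⊆ 1-00-,10-0-
  m21 ⊆ 10-0-,101--
  m23 ⊆ 101-- [E]
  m24 ⊆ --000,-1-00,1--00,1-00-
  m25 ⊆ 1-00- [E]
  m30 ⊆ --110,-11-0,1-1-0
E = {1-00-, 101--}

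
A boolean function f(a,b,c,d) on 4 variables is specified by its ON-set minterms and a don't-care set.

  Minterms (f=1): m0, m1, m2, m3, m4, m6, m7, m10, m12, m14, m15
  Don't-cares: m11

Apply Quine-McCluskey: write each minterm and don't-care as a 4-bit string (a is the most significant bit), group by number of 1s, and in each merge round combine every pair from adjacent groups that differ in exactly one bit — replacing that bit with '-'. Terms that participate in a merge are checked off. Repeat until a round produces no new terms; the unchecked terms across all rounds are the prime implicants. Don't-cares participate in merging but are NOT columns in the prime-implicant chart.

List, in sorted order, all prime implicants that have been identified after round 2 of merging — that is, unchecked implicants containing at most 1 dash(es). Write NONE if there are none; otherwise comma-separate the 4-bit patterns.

NONE

size-2^0 implicants → 0000(✓)  0001(✓)  0010(✓)  0011(✓)  0100(✓)  0110(✓)  0111(✓)  1010(✓)  1011(✓)  1100(✓)  1110(✓)  1111(✓)
size-2^1 implicants → -010(✓)  -011(✓)  -100(✓)  -110(✓)  -111(✓)  0-00(✓)  0-10(✓)  0-11(✓)  00-0(✓)  00-1(✓)  000-(✓)  001-(✓)  01-0(✓)  011-(✓)  1-10(✓)  1-11(✓)  101-(✓)  11-0(✓)  111-(✓)
size-2^2 implicants → --10(✓)  --11(✓)  -01-(✓)  -1-0  -11-(✓)  0--0  0-1-(✓)  00--  1-1-(✓)
size-2^3 implicants → --1-
Unchecked terms (primes): --1-, -1-0, 0--0, 00--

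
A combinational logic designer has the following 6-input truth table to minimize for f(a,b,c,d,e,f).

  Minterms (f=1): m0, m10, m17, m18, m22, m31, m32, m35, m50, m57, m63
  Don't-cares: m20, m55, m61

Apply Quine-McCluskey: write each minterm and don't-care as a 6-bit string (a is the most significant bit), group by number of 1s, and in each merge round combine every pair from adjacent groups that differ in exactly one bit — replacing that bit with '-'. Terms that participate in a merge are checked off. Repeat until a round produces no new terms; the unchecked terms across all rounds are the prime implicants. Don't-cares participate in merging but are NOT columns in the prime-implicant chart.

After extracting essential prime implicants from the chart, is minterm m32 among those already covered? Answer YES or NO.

[col 0] 000000*, 001010, 010001, 010010*, 010100*, 010110*, 011111*, 100000*, 100011, 110010*, 110111*, 111001*, 111101*, 111111*
[col 1] -00000, -10010, -11111, 010-10, 0101-0, 11-111, 111-01, 1111-1
Prime implicants: -00000, -10010, -11111, 001010, 010-10, 010001, 0101-0, 100011, 11-111, 111-01, 1111-1
PI chart (minterm → PIs covering it):
  0 | -00000  (sole → essential)
  10 | 001010  (sole → essential)
  17 | 010001  (sole → essential)
  18 | -10010,010-10
  22 | 010-10,0101-0
  31 | -11111  (sole → essential)
  32 | -00000  (sole → essential)
  35 | 100011  (sole → essential)
  50 | -10010  (sole → essential)
  57 | 111-01  (sole → essential)
  63 | -11111,11-111,1111-1
Essential prime implicants: -00000, -10010, -11111, 001010, 010001, 100011, 111-01

YES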